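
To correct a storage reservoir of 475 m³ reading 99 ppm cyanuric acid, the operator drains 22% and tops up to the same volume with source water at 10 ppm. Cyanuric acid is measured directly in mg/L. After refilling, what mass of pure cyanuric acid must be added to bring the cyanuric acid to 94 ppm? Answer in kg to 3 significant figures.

Volume: 475 m³ = 475,000 L.
After draining 22% and refilling: 99 × 0.78 + 10 × 0.22 = 79.42 ppm.
Deficit to target: 94 − 79.42 = 14.58 mg/L.
Mass: 14.58 mg/L × 475,000 L = 6925 g cyanuric acid.

6.93 kg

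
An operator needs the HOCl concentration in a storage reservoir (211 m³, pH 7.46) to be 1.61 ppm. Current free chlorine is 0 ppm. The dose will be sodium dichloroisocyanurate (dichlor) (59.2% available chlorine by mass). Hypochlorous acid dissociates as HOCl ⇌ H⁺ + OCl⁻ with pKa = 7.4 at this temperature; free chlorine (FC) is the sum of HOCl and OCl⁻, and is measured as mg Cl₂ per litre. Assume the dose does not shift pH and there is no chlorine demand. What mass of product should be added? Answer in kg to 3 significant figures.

Volume: 211 m³ = 211,000 L.
[OCl⁻]/[HOCl] = 10^(pH − pKa) = 10^(7.46 − 7.4) = 1.148; fraction as HOCl = 1/(1 + 1.148) = 0.4655.
Free chlorine required for 1.61 ppm HOCl: 1.61 / 0.4655 = 3.459 ppm.
FC to add: 3.459 − 0 = 3.459 mg/L as Cl₂.
Cl₂ equivalent: 3.459 mg/L × 211,000 L = 729.7 g.
Product at 59.2% available Cl: 729.7 / 0.592 = 1233 g.

1.23 kg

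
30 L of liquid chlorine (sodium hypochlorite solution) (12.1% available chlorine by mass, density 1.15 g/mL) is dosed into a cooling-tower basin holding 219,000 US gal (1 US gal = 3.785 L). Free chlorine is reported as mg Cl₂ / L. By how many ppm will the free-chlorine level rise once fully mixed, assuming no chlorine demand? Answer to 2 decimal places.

5.04 ppm

Volume: 219,000 US gal × 3.785 L/gal = 828,915 L.
Mass of solution: 30 L × 1000 mL/L × 1.15 g/mL = 34,500 g.
Available chlorine delivered: 34,500 g × 0.121 = 4174 g as Cl₂.
Concentration rise: 4174 g / 828,915 L = 5.036 mg/L = 5.04 ppm.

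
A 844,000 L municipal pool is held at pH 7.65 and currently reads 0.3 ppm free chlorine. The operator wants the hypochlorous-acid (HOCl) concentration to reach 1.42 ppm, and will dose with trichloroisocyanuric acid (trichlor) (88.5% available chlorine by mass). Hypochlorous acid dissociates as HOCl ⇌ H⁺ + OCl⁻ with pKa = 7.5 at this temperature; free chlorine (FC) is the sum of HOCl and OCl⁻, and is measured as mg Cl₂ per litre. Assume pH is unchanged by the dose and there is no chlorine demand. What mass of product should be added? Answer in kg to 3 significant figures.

[OCl⁻]/[HOCl] = 10^(pH − pKa) = 10^(7.65 − 7.5) = 1.413; fraction as HOCl = 1/(1 + 1.413) = 0.4145.
Free chlorine required for 1.42 ppm HOCl: 1.42 / 0.4145 = 3.426 ppm.
FC to add: 3.426 − 0.3 = 3.126 mg/L as Cl₂.
Cl₂ equivalent: 3.126 mg/L × 844,000 L = 2638 g.
Product at 88.5% available Cl: 2638 / 0.885 = 2981 g.

2.98 kg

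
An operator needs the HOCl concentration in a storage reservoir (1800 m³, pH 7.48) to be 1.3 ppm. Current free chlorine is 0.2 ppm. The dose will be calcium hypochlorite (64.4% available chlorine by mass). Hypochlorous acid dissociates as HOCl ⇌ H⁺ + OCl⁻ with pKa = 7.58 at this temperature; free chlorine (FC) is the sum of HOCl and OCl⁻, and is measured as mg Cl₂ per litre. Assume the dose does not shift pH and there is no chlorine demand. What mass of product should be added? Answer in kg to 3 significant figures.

5.96 kg

Volume: 1800 m³ = 1,800,000 L.
[OCl⁻]/[HOCl] = 10^(pH − pKa) = 10^(7.48 − 7.58) = 0.7943; fraction as HOCl = 1/(1 + 0.7943) = 0.5573.
Free chlorine required for 1.3 ppm HOCl: 1.3 / 0.5573 = 2.333 ppm.
FC to add: 2.333 − 0.2 = 2.133 mg/L as Cl₂.
Cl₂ equivalent: 2.133 mg/L × 1,800,000 L = 3839 g.
Product at 64.4% available Cl: 3839 / 0.644 = 5961 g.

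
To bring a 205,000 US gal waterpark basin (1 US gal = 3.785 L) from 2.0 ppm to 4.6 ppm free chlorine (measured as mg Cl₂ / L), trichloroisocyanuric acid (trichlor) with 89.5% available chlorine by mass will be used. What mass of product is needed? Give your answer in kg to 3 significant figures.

Volume: 205,000 US gal × 3.785 L/gal = 775,925 L.
Chlorine deficit: 4.6 − 2.0 = 2.6 ppm = 2.6 mg/L as Cl₂.
Cl₂ equivalent needed: 2.6 mg/L × 775,925 L = 2,017,000 mg = 2017 g.
Product at 89.5% available chlorine: 2017 / 0.895 = 2254 g.

2.25 kg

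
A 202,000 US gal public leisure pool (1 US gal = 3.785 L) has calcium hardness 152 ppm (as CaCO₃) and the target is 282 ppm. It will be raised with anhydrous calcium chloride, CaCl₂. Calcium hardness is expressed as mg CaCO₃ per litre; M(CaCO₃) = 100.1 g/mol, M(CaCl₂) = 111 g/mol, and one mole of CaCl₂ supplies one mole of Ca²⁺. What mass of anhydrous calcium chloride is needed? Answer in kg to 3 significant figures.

110 kg

Volume: 202,000 US gal × 3.785 L/gal = 764,570 L.
Hardness to add: (282 − 152) = 130 mg/L as CaCO₃ × 764,570 L = 99,390 g as CaCO₃.
Moles of Ca²⁺ (1 mol Ca²⁺ ≡ 1 mol CaCO₃): 99,390 / 100.1 g/mol = 992.9 mol.
Mass of CaCl₂: 992.9 × 111 = 110,200 g.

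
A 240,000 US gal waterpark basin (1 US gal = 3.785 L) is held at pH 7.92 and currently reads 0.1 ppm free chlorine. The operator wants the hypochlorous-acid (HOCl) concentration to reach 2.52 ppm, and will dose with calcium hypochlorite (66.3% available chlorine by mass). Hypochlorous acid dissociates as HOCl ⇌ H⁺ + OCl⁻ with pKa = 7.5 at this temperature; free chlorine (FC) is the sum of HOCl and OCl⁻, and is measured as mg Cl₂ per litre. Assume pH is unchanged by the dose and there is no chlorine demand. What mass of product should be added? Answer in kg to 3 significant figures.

12.4 kg

Volume: 240,000 US gal × 3.785 L/gal = 908,400 L.
[OCl⁻]/[HOCl] = 10^(pH − pKa) = 10^(7.92 − 7.5) = 2.63; fraction as HOCl = 1/(1 + 2.63) = 0.2755.
Free chlorine required for 2.52 ppm HOCl: 2.52 / 0.2755 = 9.148 ppm.
FC to add: 9.148 − 0.1 = 9.048 mg/L as Cl₂.
Cl₂ equivalent: 9.048 mg/L × 908,400 L = 8219 g.
Product at 66.3% available Cl: 8219 / 0.663 = 12,400 g.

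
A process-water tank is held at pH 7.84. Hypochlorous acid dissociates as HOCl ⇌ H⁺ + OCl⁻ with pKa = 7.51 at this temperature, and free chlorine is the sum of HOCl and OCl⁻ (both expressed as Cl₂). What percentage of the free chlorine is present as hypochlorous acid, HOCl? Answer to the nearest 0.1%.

31.9%

[OCl⁻]/[HOCl] = 10^(pH − pKa) = 10^(7.84 − 7.51) = 10^0.33 = 2.138.
Fraction as HOCl = 1 / (1 + 2.138) = 0.3187.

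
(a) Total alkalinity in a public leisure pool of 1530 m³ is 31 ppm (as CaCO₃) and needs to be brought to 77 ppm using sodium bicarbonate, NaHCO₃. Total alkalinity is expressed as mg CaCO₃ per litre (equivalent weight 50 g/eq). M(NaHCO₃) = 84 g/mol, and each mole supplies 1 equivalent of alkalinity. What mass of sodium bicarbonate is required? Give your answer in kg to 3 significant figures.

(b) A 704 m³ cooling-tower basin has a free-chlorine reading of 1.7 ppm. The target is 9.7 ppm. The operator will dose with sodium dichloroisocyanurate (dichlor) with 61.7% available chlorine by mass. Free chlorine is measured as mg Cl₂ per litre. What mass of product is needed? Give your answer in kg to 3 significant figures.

(a) 118 kg; (b) 9.13 kg

(a) Volume: 1530 m³ = 1,530,000 L.
(a) Alkalinity to add: (77 − 31) = 46 mg/L as CaCO₃ × 1,530,000 L = 70,380 g as CaCO₃.
(a) Equivalents: 70,380 g ÷ 50 g/eq = 1408 eq.
(a) NaHCO₃ supplies 1 eq per mole → 1408 mol.
(a) Mass: 1408 mol × 84 g/mol = 118,200 g.

(b) Volume: 704 m³ = 704,000 L.
(b) Chlorine deficit: 9.7 − 1.7 = 8 ppm = 8 mg/L as Cl₂.
(b) Cl₂ equivalent needed: 8 mg/L × 704,000 L = 5,632,000 mg = 5632 g.
(b) Product at 61.7% available chlorine: 5632 / 0.617 = 9128 g.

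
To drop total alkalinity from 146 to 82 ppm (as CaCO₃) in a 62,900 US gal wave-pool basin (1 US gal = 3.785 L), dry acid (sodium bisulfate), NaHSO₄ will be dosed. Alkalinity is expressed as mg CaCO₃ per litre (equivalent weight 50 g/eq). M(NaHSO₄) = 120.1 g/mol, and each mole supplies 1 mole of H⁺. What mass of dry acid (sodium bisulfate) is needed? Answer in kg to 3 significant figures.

36.6 kg

Volume: 62,900 US gal × 3.785 L/gal = 238,076 L.
Alkalinity to neutralize: (146 − 82) = 64 mg/L as CaCO₃ × 238,076 L = 15,240 g as CaCO₃.
Equivalents of H⁺ required: 15,240 ÷ 50 g/eq = 304.7 eq = 304.7 mol NaHSO₄.
Mass of NaHSO₄: 304.7 × 120.1 = 36,600 g.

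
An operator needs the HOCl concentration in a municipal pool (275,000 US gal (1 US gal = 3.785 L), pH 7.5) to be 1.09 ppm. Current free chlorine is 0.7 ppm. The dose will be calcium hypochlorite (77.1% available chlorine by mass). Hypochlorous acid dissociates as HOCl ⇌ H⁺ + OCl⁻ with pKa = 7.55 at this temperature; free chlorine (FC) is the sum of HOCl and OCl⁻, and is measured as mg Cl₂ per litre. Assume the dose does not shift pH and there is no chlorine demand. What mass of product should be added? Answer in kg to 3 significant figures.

1.84 kg

Volume: 275,000 US gal × 3.785 L/gal = 1,040,875 L.
[OCl⁻]/[HOCl] = 10^(pH − pKa) = 10^(7.5 − 7.55) = 0.8913; fraction as HOCl = 1/(1 + 0.8913) = 0.5288.
Free chlorine required for 1.09 ppm HOCl: 1.09 / 0.5288 = 2.061 ppm.
FC to add: 2.061 − 0.7 = 1.361 mg/L as Cl₂.
Cl₂ equivalent: 1.361 mg/L × 1,040,875 L = 1417 g.
Product at 77.1% available Cl: 1417 / 0.771 = 1838 g.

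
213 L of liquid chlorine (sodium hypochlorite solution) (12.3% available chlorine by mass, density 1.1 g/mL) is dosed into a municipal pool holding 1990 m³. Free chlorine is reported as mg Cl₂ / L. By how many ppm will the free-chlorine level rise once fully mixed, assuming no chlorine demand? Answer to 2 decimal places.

Volume: 1990 m³ = 1,990,000 L.
Mass of solution: 213 L × 1000 mL/L × 1.1 g/mL = 234,300 g.
Available chlorine delivered: 234,300 g × 0.123 = 28,820 g as Cl₂.
Concentration rise: 28,820 g / 1,990,000 L = 14.48 mg/L = 14.48 ppm.

14.48 ppm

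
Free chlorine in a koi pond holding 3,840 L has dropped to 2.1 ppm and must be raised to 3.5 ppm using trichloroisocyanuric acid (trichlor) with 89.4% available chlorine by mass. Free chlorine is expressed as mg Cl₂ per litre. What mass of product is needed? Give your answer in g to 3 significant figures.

Chlorine deficit: 3.5 − 2.1 = 1.4 ppm = 1.4 mg/L as Cl₂.
Cl₂ equivalent needed: 1.4 mg/L × 3,840 L = 5376 mg = 5.376 g.
Product at 89.4% available chlorine: 5.376 / 0.894 = 6.013 g.

6.01 g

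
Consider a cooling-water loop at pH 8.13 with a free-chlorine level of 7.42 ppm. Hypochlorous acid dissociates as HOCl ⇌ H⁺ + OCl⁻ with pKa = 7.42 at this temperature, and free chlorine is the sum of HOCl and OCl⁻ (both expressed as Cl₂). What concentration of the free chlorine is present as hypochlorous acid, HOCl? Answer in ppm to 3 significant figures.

[OCl⁻]/[HOCl] = 10^(pH − pKa) = 10^(8.13 − 7.42) = 10^0.71 = 5.129.
Fraction as HOCl = 1 / (1 + 5.129) = 0.1632.
HOCl = 0.1632 × 7.42 ppm = 1.211 ppm.

1.21 ppm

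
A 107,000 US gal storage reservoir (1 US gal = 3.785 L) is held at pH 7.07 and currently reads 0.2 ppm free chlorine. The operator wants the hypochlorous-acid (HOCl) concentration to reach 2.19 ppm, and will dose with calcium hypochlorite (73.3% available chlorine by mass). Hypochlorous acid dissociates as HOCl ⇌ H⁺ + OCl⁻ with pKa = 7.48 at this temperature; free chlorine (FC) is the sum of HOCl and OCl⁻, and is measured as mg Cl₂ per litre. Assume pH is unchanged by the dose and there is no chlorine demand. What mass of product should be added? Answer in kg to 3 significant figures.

1.57 kg

Volume: 107,000 US gal × 3.785 L/gal = 404,995 L.
[OCl⁻]/[HOCl] = 10^(pH − pKa) = 10^(7.07 − 7.48) = 0.389; fraction as HOCl = 1/(1 + 0.389) = 0.7199.
Free chlorine required for 2.19 ppm HOCl: 2.19 / 0.7199 = 3.042 ppm.
FC to add: 3.042 − 0.2 = 2.842 mg/L as Cl₂.
Cl₂ equivalent: 2.842 mg/L × 404,995 L = 1151 g.
Product at 73.3% available Cl: 1151 / 0.733 = 1570 g.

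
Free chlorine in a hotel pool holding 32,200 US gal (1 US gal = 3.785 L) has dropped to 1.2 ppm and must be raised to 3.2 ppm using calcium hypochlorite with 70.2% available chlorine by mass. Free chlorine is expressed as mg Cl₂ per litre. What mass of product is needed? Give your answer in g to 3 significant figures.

347 g

Volume: 32,200 US gal × 3.785 L/gal = 121,877 L.
Chlorine deficit: 3.2 − 1.2 = 2 ppm = 2 mg/L as Cl₂.
Cl₂ equivalent needed: 2 mg/L × 121,877 L = 243,800 mg = 243.8 g.
Product at 70.2% available chlorine: 243.8 / 0.702 = 347.2 g.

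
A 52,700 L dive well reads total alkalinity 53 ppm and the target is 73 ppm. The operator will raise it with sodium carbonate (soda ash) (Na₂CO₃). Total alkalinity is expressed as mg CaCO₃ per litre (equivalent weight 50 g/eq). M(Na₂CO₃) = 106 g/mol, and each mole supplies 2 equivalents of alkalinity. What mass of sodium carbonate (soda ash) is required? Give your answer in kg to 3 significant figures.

Alkalinity to add: (73 − 53) = 20 mg/L as CaCO₃ × 52,700 L = 1054 g as CaCO₃.
Equivalents: 1054 g ÷ 50 g/eq = 21.08 eq.
Each mole of Na₂CO₃ supplies 2 eq, so 21.08 / 2 = 10.54 mol.
Mass: 10.54 mol × 106 g/mol = 1117 g.

1.12 kg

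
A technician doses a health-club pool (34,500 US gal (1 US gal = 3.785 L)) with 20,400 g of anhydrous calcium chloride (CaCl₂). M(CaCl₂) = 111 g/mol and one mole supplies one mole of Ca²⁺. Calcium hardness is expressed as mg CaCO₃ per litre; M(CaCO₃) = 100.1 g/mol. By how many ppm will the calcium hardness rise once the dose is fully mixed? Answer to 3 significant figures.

Volume: 34,500 US gal × 3.785 L/gal = 130,582 L.
Moles of Ca²⁺: 20,400 g ÷ 111 g/mol = 183.8 mol.
As CaCO₃: 183.8 mol × 100.1 g/mol = 18,400 g.
Rise: 18,400 g / 130,582 L × 1000 = 140.9 mg/L.

141 ppm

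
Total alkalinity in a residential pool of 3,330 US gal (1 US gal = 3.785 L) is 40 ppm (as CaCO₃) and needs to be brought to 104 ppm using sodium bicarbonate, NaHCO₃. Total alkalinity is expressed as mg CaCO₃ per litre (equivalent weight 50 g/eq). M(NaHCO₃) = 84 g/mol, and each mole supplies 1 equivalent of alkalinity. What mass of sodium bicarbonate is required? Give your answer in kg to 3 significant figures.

1.36 kg

Volume: 3,330 US gal × 3.785 L/gal = 12,604 L.
Alkalinity to add: (104 − 40) = 64 mg/L as CaCO₃ × 12,604 L = 806.7 g as CaCO₃.
Equivalents: 806.7 g ÷ 50 g/eq = 16.13 eq.
NaHCO₃ supplies 1 eq per mole → 16.13 mol.
Mass: 16.13 mol × 84 g/mol = 1355 g.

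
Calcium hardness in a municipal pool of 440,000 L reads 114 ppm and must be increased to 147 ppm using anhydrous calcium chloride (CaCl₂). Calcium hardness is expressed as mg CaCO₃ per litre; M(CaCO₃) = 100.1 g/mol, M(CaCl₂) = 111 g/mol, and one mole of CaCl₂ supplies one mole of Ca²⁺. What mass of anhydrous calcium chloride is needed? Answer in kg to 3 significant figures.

16.1 kg

Hardness to add: (147 − 114) = 33 mg/L as CaCO₃ × 440,000 L = 14,520 g as CaCO₃.
Moles of Ca²⁺ (1 mol Ca²⁺ ≡ 1 mol CaCO₃): 14,520 / 100.1 g/mol = 145.1 mol.
Mass of CaCl₂: 145.1 × 111 = 16,100 g.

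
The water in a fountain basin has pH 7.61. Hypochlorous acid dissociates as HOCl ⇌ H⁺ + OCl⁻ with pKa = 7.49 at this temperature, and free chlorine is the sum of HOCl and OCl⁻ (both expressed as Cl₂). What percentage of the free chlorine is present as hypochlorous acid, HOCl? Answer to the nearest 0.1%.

43.1%

[OCl⁻]/[HOCl] = 10^(pH − pKa) = 10^(7.61 − 7.49) = 10^0.12 = 1.318.
Fraction as HOCl = 1 / (1 + 1.318) = 0.4314.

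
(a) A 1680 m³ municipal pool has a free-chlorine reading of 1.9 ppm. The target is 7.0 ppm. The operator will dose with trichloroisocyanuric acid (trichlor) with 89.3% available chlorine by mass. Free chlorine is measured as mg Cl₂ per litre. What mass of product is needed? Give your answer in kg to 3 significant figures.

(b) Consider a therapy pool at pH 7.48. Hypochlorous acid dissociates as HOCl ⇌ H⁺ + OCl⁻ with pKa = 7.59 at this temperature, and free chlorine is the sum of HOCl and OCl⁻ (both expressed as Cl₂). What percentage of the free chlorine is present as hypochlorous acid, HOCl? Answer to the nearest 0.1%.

(a) 9.59 kg; (b) 56.3%

(a) Volume: 1680 m³ = 1,680,000 L.
(a) Chlorine deficit: 7.0 − 1.9 = 5.1 ppm = 5.1 mg/L as Cl₂.
(a) Cl₂ equivalent needed: 5.1 mg/L × 1,680,000 L = 8,568,000 mg = 8568 g.
(a) Product at 89.3% available chlorine: 8568 / 0.893 = 9595 g.

(b) [OCl⁻]/[HOCl] = 10^(pH − pKa) = 10^(7.48 − 7.59) = 10^-0.11 = 0.7762.
(b) Fraction as HOCl = 1 / (1 + 0.7762) = 0.563.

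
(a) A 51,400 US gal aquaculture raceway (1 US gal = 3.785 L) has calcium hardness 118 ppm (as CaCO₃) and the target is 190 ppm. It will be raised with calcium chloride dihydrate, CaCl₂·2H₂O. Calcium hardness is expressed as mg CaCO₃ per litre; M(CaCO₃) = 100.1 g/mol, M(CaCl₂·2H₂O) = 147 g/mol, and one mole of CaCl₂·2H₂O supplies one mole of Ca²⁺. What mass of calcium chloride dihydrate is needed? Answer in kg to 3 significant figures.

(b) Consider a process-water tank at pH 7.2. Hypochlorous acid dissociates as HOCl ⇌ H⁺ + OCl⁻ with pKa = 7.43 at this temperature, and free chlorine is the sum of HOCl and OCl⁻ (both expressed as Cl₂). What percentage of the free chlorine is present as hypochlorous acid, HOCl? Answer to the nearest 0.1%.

(a) 20.6 kg; (b) 62.9%

(a) Volume: 51,400 US gal × 3.785 L/gal = 194,549 L.
(a) Hardness to add: (190 − 118) = 72 mg/L as CaCO₃ × 194,549 L = 14,010 g as CaCO₃.
(a) Moles of Ca²⁺ (1 mol Ca²⁺ ≡ 1 mol CaCO₃): 14,010 / 100.1 g/mol = 139.9 mol.
(a) Mass of CaCl₂·2H₂O: 139.9 × 147 = 20,570 g.

(b) [OCl⁻]/[HOCl] = 10^(pH − pKa) = 10^(7.2 − 7.43) = 10^-0.23 = 0.5888.
(b) Fraction as HOCl = 1 / (1 + 0.5888) = 0.6294.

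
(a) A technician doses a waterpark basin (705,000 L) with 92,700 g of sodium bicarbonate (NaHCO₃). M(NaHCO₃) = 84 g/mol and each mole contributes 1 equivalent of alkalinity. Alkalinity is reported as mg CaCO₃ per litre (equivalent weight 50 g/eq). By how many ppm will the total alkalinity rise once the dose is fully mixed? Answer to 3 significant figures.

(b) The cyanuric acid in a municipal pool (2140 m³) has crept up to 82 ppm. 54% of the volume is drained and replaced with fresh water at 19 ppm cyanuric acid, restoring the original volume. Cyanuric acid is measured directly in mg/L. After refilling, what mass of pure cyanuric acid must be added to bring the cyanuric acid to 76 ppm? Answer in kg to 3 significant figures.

(a) Moles of NaHCO₃: 92,700 g ÷ 84 g/mol = 1104 mol → 1104 eq of alkalinity.
(a) As CaCO₃: 1104 eq × 50 g/eq = 55,180 g.
(a) Rise: 55,180 g / 705,000 L × 1000 = 78.27 mg/L.

(b) Volume: 2140 m³ = 2,140,000 L.
(b) After draining 54% and refilling: 82 × 0.46 + 19 × 0.54 = 47.98 ppm.
(b) Deficit to target: 76 − 47.98 = 28.02 mg/L.
(b) Mass: 28.02 mg/L × 2,140,000 L = 59,960 g cyanuric acid.

(a) 78.3 ppm; (b) 60.0 kg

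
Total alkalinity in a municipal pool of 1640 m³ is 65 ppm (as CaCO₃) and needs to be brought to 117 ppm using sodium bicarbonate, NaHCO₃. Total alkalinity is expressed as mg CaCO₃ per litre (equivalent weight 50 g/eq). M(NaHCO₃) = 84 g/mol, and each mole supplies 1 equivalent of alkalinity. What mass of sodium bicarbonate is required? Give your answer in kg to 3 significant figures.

143 kg

Volume: 1640 m³ = 1,640,000 L.
Alkalinity to add: (117 − 65) = 52 mg/L as CaCO₃ × 1,640,000 L = 85,280 g as CaCO₃.
Equivalents: 85,280 g ÷ 50 g/eq = 1706 eq.
NaHCO₃ supplies 1 eq per mole → 1706 mol.
Mass: 1706 mol × 84 g/mol = 143,300 g.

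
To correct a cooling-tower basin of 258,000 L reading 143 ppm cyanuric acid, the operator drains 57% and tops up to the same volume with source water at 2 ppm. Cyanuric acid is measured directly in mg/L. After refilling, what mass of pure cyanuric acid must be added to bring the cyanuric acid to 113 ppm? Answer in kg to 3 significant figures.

After draining 57% and refilling: 143 × 0.43 + 2 × 0.57 = 62.63 ppm.
Deficit to target: 113 − 62.63 = 50.37 mg/L.
Mass: 50.37 mg/L × 258,000 L = 13,000 g cyanuric acid.

13.0 kg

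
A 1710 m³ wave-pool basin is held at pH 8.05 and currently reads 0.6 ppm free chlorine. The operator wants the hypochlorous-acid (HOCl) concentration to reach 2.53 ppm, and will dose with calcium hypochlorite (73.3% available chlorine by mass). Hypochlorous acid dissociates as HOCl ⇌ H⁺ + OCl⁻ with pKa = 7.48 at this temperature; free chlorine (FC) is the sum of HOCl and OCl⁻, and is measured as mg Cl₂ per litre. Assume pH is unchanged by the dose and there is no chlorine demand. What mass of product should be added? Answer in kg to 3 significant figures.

26.4 kg

Volume: 1710 m³ = 1,710,000 L.
[OCl⁻]/[HOCl] = 10^(pH − pKa) = 10^(8.05 − 7.48) = 3.715; fraction as HOCl = 1/(1 + 3.715) = 0.2121.
Free chlorine required for 2.53 ppm HOCl: 2.53 / 0.2121 = 11.93 ppm.
FC to add: 11.93 − 0.6 = 11.33 mg/L as Cl₂.
Cl₂ equivalent: 11.33 mg/L × 1,710,000 L = 19,370 g.
Product at 73.3% available Cl: 19,370 / 0.733 = 26,430 g.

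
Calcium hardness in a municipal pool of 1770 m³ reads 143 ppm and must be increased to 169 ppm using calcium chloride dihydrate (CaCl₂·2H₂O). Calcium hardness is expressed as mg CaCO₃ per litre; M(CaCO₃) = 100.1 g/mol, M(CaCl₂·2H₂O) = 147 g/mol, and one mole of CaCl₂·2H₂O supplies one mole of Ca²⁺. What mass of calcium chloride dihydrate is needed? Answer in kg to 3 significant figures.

Volume: 1770 m³ = 1,770,000 L.
Hardness to add: (169 − 143) = 26 mg/L as CaCO₃ × 1,770,000 L = 46,020 g as CaCO₃.
Moles of Ca²⁺ (1 mol Ca²⁺ ≡ 1 mol CaCO₃): 46,020 / 100.1 g/mol = 459.7 mol.
Mass of CaCl₂·2H₂O: 459.7 × 147 = 67,580 g.

67.6 kg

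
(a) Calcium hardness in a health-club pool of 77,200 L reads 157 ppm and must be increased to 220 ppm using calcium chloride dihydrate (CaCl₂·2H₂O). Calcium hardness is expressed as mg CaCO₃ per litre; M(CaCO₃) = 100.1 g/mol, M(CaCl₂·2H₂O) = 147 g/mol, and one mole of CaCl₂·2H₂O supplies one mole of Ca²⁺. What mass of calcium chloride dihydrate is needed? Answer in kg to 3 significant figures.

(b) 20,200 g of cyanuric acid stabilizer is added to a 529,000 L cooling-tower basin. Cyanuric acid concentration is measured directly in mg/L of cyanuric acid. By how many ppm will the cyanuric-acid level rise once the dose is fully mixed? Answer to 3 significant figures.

(a) Hardness to add: (220 − 157) = 63 mg/L as CaCO₃ × 77,200 L = 4864 g as CaCO₃.
(a) Moles of Ca²⁺ (1 mol Ca²⁺ ≡ 1 mol CaCO₃): 4864 / 100.1 g/mol = 48.59 mol.
(a) Mass of CaCl₂·2H₂O: 48.59 × 147 = 7142 g.

(b) Rise: 20,200 g / 529,000 L × 1000 = 38.19 mg/L.

(a) 7.14 kg; (b) 38.2 ppm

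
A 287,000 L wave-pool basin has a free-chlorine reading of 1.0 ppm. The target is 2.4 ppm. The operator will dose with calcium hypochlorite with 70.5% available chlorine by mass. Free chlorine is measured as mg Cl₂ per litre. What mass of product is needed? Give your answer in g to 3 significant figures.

Chlorine deficit: 2.4 − 1.0 = 1.4 ppm = 1.4 mg/L as Cl₂.
Cl₂ equivalent needed: 1.4 mg/L × 287,000 L = 401,800 mg = 401.8 g.
Product at 70.5% available chlorine: 401.8 / 0.705 = 569.9 g.

570 g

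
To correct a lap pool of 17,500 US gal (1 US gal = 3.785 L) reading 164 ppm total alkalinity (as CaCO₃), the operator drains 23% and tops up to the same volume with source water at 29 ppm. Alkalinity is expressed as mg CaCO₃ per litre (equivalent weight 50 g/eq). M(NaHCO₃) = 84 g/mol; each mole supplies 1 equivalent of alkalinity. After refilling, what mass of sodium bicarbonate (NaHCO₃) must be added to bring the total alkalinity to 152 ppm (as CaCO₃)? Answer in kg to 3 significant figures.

2.12 kg

Volume: 17,500 US gal × 3.785 L/gal = 66,238 L.
After draining 23% and refilling: 164 × 0.77 + 29 × 0.23 = 132.95 ppm.
Deficit to target: 152 − 132.95 = 19.05 mg/L.
As CaCO₃: 19.05 mg/L × 66,238 L = 1262 g; ÷ 50 g/eq ÷ 1 = 25.24 mol NaHCO₃.
Mass: 25.24 × 84 = 2120 g.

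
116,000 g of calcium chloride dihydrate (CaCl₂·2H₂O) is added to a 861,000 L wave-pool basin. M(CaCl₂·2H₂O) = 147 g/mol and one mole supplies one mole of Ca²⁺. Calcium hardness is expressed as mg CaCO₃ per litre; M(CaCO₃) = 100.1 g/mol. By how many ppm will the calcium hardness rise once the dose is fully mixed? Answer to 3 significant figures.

Moles of Ca²⁺: 116,000 g ÷ 147 g/mol = 789.1 mol.
As CaCO₃: 789.1 mol × 100.1 g/mol = 78,990 g.
Rise: 78,990 g / 861,000 L × 1000 = 91.74 mg/L.

91.7 ppm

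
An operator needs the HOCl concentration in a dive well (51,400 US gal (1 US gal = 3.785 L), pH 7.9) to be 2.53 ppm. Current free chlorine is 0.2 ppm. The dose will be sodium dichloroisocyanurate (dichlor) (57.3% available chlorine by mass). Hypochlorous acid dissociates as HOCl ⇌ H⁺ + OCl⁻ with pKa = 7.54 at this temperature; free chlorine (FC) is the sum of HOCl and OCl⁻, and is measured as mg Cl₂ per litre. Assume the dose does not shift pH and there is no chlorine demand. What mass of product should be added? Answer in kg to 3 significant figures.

2.76 kg

Volume: 51,400 US gal × 3.785 L/gal = 194,549 L.
[OCl⁻]/[HOCl] = 10^(pH − pKa) = 10^(7.9 − 7.54) = 2.291; fraction as HOCl = 1/(1 + 2.291) = 0.3039.
Free chlorine required for 2.53 ppm HOCl: 2.53 / 0.3039 = 8.326 ppm.
FC to add: 8.326 − 0.2 = 8.126 mg/L as Cl₂.
Cl₂ equivalent: 8.126 mg/L × 194,549 L = 1581 g.
Product at 57.3% available Cl: 1581 / 0.573 = 2759 g.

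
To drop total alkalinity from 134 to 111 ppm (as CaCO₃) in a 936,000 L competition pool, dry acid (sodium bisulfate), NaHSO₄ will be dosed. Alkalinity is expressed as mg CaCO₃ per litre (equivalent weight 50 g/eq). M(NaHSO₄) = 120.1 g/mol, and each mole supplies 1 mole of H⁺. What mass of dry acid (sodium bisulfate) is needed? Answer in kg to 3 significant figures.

51.7 kg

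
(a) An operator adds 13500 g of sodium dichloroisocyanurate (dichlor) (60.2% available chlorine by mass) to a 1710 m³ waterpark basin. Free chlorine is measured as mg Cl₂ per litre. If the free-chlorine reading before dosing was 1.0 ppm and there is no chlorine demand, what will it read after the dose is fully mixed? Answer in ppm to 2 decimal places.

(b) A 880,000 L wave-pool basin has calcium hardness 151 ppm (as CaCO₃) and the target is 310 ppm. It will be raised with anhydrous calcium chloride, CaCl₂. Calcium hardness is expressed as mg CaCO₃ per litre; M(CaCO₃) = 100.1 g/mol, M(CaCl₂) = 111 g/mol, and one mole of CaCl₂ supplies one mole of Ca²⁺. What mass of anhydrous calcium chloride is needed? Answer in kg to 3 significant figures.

(a) 5.75 ppm; (b) 155 kg

(a) Volume: 1710 m³ = 1,710,000 L.
(a) Available chlorine delivered: 13,500 g × 0.602 = 8127 g as Cl₂.
(a) Concentration rise: 8127 g / 1,710,000 L = 4.753 mg/L = 4.75 ppm.
(a) Final FC: 1.0 + 4.75 = 5.75 ppm.

(b) Hardness to add: (310 − 151) = 159 mg/L as CaCO₃ × 880,000 L = 139,900 g as CaCO₃.
(b) Moles of Ca²⁺ (1 mol Ca²⁺ ≡ 1 mol CaCO₃): 139,900 / 100.1 g/mol = 1398 mol.
(b) Mass of CaCl₂: 1398 × 111 = 155,200 g.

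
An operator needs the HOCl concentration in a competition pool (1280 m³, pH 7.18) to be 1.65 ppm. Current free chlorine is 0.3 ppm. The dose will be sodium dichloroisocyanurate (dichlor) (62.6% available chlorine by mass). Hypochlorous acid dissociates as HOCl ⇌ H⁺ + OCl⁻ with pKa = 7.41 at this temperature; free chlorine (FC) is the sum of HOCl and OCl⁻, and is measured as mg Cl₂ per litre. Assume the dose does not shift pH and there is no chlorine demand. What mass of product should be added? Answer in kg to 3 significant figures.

Volume: 1280 m³ = 1,280,000 L.
[OCl⁻]/[HOCl] = 10^(pH − pKa) = 10^(7.18 − 7.41) = 0.5888; fraction as HOCl = 1/(1 + 0.5888) = 0.6294.
Free chlorine required for 1.65 ppm HOCl: 1.65 / 0.6294 = 2.622 ppm.
FC to add: 2.622 − 0.3 = 2.322 mg/L as Cl₂.
Cl₂ equivalent: 2.322 mg/L × 1,280,000 L = 2972 g.
Product at 62.6% available Cl: 2972 / 0.626 = 4747 g.

4.75 kg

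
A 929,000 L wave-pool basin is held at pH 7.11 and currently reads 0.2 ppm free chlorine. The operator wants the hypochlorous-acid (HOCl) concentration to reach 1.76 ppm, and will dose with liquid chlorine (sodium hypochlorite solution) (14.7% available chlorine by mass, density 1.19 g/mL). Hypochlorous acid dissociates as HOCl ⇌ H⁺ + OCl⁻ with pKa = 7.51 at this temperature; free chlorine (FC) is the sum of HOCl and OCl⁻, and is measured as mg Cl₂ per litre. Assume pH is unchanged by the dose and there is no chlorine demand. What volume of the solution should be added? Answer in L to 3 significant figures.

[OCl⁻]/[HOCl] = 10^(pH − pKa) = 10^(7.11 − 7.51) = 0.3981; fraction as HOCl = 1/(1 + 0.3981) = 0.7153.
Free chlorine required for 1.76 ppm HOCl: 1.76 / 0.7153 = 2.461 ppm.
FC to add: 2.461 − 0.2 = 2.261 mg/L as Cl₂.
Cl₂ equivalent: 2.261 mg/L × 929,000 L = 2100 g.
Product at 14.7% available Cl: 2100 / 0.147 = 14,290 g.
Volume: 14,290 g ÷ 1.19 g/mL = 12,010 mL.

12.0 L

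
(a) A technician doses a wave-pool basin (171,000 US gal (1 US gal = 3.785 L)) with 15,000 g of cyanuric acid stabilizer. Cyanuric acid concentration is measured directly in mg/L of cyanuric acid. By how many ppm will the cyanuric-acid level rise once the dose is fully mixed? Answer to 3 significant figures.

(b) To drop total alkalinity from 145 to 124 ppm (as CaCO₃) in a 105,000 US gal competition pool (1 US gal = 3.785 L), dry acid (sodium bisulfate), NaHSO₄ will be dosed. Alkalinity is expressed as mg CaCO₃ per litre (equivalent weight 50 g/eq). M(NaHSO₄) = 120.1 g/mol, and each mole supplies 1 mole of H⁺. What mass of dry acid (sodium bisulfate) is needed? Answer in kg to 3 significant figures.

(a) 23.2 ppm; (b) 20.0 kg

(a) Volume: 171,000 US gal × 3.785 L/gal = 647,235 L.
(a) Rise: 15,000 g / 647,235 L × 1000 = 23.18 mg/L.

(b) Volume: 105,000 US gal × 3.785 L/gal = 397,425 L.
(b) Alkalinity to neutralize: (145 − 124) = 21 mg/L as CaCO₃ × 397,425 L = 8346 g as CaCO₃.
(b) Equivalents of H⁺ required: 8346 ÷ 50 g/eq = 166.9 eq = 166.9 mol NaHSO₄.
(b) Mass of NaHSO₄: 166.9 × 120.1 = 20,050 g.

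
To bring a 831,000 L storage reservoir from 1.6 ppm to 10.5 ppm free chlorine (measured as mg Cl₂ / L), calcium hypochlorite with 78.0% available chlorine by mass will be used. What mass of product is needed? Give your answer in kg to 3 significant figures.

Chlorine deficit: 10.5 − 1.6 = 8.9 ppm = 8.9 mg/L as Cl₂.
Cl₂ equivalent needed: 8.9 mg/L × 831,000 L = 7,396,000 mg = 7396 g.
Product at 78.0% available chlorine: 7396 / 0.78 = 9482 g.

9.48 kg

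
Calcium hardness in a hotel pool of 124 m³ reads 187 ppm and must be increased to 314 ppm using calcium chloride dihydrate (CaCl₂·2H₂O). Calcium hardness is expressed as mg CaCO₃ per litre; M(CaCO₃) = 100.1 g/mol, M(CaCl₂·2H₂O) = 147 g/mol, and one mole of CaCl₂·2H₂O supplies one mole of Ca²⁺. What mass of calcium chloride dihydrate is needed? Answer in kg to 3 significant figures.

23.1 kg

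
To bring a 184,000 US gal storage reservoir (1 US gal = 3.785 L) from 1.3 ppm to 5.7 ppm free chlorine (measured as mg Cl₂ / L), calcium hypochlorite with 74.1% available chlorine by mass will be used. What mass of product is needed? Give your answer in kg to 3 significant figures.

Volume: 184,000 US gal × 3.785 L/gal = 696,440 L.
Chlorine deficit: 5.7 − 1.3 = 4.4 ppm = 4.4 mg/L as Cl₂.
Cl₂ equivalent needed: 4.4 mg/L × 696,440 L = 3,064,000 mg = 3064 g.
Product at 74.1% available chlorine: 3064 / 0.741 = 4135 g.

4.14 kg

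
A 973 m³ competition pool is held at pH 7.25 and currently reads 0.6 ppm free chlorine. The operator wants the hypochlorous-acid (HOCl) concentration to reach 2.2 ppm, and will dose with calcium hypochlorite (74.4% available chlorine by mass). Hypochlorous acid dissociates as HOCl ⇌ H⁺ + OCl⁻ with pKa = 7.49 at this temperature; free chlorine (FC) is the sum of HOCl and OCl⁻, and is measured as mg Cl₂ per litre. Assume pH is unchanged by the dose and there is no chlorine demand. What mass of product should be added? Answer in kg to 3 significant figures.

3.75 kg

Volume: 973 m³ = 973,000 L.
[OCl⁻]/[HOCl] = 10^(pH − pKa) = 10^(7.25 − 7.49) = 0.5754; fraction as HOCl = 1/(1 + 0.5754) = 0.6347.
Free chlorine required for 2.2 ppm HOCl: 2.2 / 0.6347 = 3.466 ppm.
FC to add: 3.466 − 0.6 = 2.866 mg/L as Cl₂.
Cl₂ equivalent: 2.866 mg/L × 973,000 L = 2789 g.
Product at 74.4% available Cl: 2789 / 0.744 = 3748 g.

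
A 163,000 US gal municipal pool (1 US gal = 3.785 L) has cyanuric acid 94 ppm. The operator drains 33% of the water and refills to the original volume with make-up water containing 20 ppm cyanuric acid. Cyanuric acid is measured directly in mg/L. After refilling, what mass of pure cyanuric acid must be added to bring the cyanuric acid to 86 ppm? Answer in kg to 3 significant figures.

10.1 kg

Volume: 163,000 US gal × 3.785 L/gal = 616,955 L.
After draining 33% and refilling: 94 × 0.67 + 20 × 0.33 = 69.58 ppm.
Deficit to target: 86 − 69.58 = 16.42 mg/L.
Mass: 16.42 mg/L × 616,955 L = 10,130 g cyanuric acid.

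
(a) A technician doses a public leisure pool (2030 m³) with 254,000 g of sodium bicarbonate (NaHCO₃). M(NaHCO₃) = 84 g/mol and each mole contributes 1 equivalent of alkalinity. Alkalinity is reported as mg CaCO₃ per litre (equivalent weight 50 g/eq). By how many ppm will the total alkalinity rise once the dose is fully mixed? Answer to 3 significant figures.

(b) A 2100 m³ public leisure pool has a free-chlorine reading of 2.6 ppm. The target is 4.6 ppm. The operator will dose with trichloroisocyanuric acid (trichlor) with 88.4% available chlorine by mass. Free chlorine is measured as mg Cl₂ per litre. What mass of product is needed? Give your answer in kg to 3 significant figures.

(a) Volume: 2030 m³ = 2,030,000 L.
(a) Moles of NaHCO₃: 254,000 g ÷ 84 g/mol = 3024 mol → 3024 eq of alkalinity.
(a) As CaCO₃: 3024 eq × 50 g/eq = 151,200 g.
(a) Rise: 151,200 g / 2,030,000 L × 1000 = 74.48 mg/L.

(b) Volume: 2100 m³ = 2,100,000 L.
(b) Chlorine deficit: 4.6 − 2.6 = 2 ppm = 2 mg/L as Cl₂.
(b) Cl₂ equivalent needed: 2 mg/L × 2,100,000 L = 4,200,000 mg = 4200 g.
(b) Product at 88.4% available chlorine: 4200 / 0.884 = 4751 g.

(a) 74.5 ppm; (b) 4.75 kg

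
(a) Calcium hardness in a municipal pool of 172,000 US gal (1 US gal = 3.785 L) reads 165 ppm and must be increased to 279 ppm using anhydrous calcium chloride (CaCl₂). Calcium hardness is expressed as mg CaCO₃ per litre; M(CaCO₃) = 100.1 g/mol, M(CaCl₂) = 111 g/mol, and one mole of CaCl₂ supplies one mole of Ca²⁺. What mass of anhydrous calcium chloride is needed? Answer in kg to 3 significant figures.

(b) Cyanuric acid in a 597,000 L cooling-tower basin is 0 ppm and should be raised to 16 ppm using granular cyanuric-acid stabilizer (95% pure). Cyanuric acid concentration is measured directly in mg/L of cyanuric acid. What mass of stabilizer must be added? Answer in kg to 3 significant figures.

(a) Volume: 172,000 US gal × 3.785 L/gal = 651,020 L.
(a) Hardness to add: (279 − 165) = 114 mg/L as CaCO₃ × 651,020 L = 74,220 g as CaCO₃.
(a) Moles of Ca²⁺ (1 mol Ca²⁺ ≡ 1 mol CaCO₃): 74,220 / 100.1 g/mol = 741.4 mol.
(a) Mass of CaCl₂: 741.4 × 111 = 82,300 g.

(b) CYA to add: (16 − 0) = 16 mg/L × 597,000 L = 9552 g cyanuric acid.
(b) At 95% purity: 9552 / 0.95 = 10,050 g product.

(a) 82.3 kg; (b) 10.1 kg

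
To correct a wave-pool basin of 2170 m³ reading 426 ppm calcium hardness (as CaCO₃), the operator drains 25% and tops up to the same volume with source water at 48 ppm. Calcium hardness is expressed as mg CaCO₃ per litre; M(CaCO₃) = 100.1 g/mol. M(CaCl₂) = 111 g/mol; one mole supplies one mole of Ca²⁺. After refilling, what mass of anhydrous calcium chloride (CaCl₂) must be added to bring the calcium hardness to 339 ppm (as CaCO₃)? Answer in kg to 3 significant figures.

Volume: 2170 m³ = 2,170,000 L.
After draining 25% and refilling: 426 × 0.75 + 48 × 0.25 = 331.5 ppm.
Deficit to target: 339 − 331.5 = 7.5 mg/L.
As CaCO₃: 7.5 mg/L × 2,170,000 L = 16,280 g; ÷ 100.1 = 162.6 mol Ca²⁺.
Mass: 162.6 × 111 = 18,050 g.

18.0 kg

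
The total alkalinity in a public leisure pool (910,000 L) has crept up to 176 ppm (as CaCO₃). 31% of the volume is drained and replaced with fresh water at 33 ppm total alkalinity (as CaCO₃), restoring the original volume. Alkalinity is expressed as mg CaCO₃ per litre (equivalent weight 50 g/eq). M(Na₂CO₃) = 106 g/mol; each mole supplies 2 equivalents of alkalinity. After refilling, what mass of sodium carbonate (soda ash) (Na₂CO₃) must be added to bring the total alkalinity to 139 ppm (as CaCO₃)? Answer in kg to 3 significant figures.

7.07 kg

After draining 31% and refilling: 176 × 0.69 + 33 × 0.31 = 131.67 ppm.
Deficit to target: 139 − 131.67 = 7.33 mg/L.
As CaCO₃: 7.33 mg/L × 910,000 L = 6670 g; ÷ 50 g/eq ÷ 2 = 66.7 mol Na₂CO₃.
Mass: 66.7 × 106 = 7071 g.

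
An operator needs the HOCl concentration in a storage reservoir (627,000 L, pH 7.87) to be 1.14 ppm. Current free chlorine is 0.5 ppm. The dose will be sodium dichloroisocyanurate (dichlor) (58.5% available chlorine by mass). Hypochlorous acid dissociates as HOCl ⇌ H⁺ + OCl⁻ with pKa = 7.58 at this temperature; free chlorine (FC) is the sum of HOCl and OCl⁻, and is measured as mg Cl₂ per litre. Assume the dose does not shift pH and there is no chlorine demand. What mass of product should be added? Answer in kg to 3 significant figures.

3.07 kg

[OCl⁻]/[HOCl] = 10^(pH − pKa) = 10^(7.87 − 7.58) = 1.95; fraction as HOCl = 1/(1 + 1.95) = 0.339.
Free chlorine required for 1.14 ppm HOCl: 1.14 / 0.339 = 3.363 ppm.
FC to add: 3.363 − 0.5 = 2.863 mg/L as Cl₂.
Cl₂ equivalent: 2.863 mg/L × 627,000 L = 1795 g.
Product at 58.5% available Cl: 1795 / 0.585 = 3068 g.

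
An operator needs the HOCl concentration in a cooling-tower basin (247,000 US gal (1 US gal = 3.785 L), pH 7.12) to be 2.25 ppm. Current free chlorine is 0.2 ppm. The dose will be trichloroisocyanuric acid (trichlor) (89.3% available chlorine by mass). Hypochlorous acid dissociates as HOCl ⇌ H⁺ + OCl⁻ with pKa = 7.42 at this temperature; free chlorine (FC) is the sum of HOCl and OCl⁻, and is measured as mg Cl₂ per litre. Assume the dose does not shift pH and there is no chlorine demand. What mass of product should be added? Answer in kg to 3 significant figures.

Volume: 247,000 US gal × 3.785 L/gal = 934,895 L.
[OCl⁻]/[HOCl] = 10^(pH − pKa) = 10^(7.12 − 7.42) = 0.5012; fraction as HOCl = 1/(1 + 0.5012) = 0.6661.
Free chlorine required for 2.25 ppm HOCl: 2.25 / 0.6661 = 3.378 ppm.
FC to add: 3.378 − 0.2 = 3.178 mg/L as Cl₂.
Cl₂ equivalent: 3.178 mg/L × 934,895 L = 2971 g.
Product at 89.3% available Cl: 2971 / 0.893 = 3327 g.

3.33 kg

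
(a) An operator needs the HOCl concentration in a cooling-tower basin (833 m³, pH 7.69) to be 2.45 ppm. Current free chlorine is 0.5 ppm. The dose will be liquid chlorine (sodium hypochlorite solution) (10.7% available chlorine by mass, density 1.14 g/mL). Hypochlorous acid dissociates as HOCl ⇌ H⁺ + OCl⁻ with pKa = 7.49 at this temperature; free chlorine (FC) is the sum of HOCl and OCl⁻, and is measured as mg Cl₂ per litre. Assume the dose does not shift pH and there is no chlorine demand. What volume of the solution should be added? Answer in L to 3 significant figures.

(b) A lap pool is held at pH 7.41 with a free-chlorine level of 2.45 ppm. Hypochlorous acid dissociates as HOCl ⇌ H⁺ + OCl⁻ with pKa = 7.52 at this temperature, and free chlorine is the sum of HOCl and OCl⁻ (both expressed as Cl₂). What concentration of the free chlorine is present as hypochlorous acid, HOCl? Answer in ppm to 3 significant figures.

(a) Volume: 833 m³ = 833,000 L.
(a) [OCl⁻]/[HOCl] = 10^(pH − pKa) = 10^(7.69 − 7.49) = 1.585; fraction as HOCl = 1/(1 + 1.585) = 0.3869.
(a) Free chlorine required for 2.45 ppm HOCl: 2.45 / 0.3869 = 6.333 ppm.
(a) FC to add: 6.333 − 0.5 = 5.833 mg/L as Cl₂.
(a) Cl₂ equivalent: 5.833 mg/L × 833,000 L = 4859 g.
(a) Product at 10.7% available Cl: 4859 / 0.107 = 45,410 g.
(a) Volume: 45,410 g ÷ 1.14 g/mL = 39,830 mL.

(b) [OCl⁻]/[HOCl] = 10^(pH − pKa) = 10^(7.41 − 7.52) = 10^-0.11 = 0.7762.
(b) Fraction as HOCl = 1 / (1 + 0.7762) = 0.563.
(b) HOCl = 0.563 × 2.45 ppm = 1.379 ppm.

(a) 39.8 L; (b) 1.38 ppm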